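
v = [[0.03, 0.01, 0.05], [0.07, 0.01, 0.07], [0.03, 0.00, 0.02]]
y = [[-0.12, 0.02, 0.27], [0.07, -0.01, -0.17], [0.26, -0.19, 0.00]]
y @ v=[[0.01, -0.00, 0.00], [-0.0, 0.0, -0.0], [-0.01, 0.00, -0.00]]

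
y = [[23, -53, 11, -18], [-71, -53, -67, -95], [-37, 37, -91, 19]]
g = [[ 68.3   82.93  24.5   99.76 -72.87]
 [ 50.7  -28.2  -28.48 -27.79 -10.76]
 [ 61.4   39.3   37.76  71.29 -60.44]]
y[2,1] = 37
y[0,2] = 11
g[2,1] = 39.3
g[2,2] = 37.76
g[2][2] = 37.76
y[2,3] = 19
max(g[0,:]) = 99.76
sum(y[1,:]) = -286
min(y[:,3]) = -95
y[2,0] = -37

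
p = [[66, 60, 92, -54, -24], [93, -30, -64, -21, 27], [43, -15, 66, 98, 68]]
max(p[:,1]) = 60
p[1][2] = -64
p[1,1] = -30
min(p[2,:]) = -15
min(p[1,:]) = -64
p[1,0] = 93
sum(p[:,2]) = 94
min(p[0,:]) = -54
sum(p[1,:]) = 5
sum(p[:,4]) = 71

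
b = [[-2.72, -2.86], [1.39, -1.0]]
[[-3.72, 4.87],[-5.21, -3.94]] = b @[[-1.67, -2.41], [2.89, 0.59]]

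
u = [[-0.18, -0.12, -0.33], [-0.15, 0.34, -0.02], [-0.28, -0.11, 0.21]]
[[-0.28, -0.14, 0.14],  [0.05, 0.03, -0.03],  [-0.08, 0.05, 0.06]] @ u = [[0.03, -0.03, 0.12], [-0.01, 0.01, -0.02], [-0.01, 0.02, 0.04]]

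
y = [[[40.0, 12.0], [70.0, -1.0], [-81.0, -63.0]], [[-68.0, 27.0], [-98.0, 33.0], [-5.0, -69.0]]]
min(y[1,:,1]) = -69.0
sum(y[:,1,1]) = 32.0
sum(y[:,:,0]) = -142.0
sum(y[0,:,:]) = -23.0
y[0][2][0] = -81.0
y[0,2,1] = -63.0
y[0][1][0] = 70.0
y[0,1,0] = 70.0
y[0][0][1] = 12.0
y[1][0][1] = 27.0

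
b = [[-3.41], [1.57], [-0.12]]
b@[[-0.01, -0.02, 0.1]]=[[0.03,0.07,-0.34], [-0.02,-0.03,0.16], [0.00,0.0,-0.01]]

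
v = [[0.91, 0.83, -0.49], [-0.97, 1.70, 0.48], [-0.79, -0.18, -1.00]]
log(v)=[[0.31+0.27j, (0.51-0.03j), 0.00+0.75j], [(-0.65-0.08j), (0.71+0.01j), (0.21-0.22j)], [(-0.07+1.02j), (-0.16-0.12j), (0.18+2.86j)]]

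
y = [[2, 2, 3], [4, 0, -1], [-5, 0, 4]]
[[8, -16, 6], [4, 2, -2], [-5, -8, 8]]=y @ [[1, 0, 0], [3, -5, 0], [0, -2, 2]]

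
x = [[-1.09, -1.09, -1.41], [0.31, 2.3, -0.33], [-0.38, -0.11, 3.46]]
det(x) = -8.79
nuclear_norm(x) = 7.30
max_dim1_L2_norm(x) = 3.48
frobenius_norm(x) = 4.69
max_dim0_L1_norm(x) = 5.2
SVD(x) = [[-0.4, -0.49, -0.78], [-0.05, 0.86, -0.51], [0.92, -0.16, -0.37]] @ diag([3.754115912273489, 2.669308985142054, 0.8768142671369438]) @ [[0.02, 0.06, 1.00], [0.32, 0.95, -0.06], [0.95, -0.32, 0.00]]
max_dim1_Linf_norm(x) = 3.46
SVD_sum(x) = [[-0.03, -0.08, -1.49], [-0.0, -0.01, -0.19], [0.06, 0.20, 3.43]] + [[-0.42,-1.23,0.08], [0.74,2.17,-0.14], [-0.14,-0.41,0.03]] + [[-0.65, 0.22, -0.00],  [-0.42, 0.14, -0.00],  [-0.3, 0.10, -0.00]]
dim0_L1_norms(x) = [1.78, 3.5, 5.2]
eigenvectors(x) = [[0.99,  -0.21,  -0.31], [-0.08,  -0.29,  0.95], [0.08,  0.93,  -0.01]]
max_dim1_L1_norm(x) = 3.95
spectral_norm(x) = 3.75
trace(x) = 4.67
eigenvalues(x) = [-1.11, 3.58, 2.2]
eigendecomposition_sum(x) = [[-1.11, -0.37, -0.37], [0.09, 0.03, 0.03], [-0.09, -0.03, -0.03]] + [[0.07, 0.01, -0.8], [0.09, 0.02, -1.09], [-0.29, -0.06, 3.50]] + [[-0.04, -0.73, -0.24],[0.13, 2.25, 0.73],[-0.00, -0.03, -0.01]]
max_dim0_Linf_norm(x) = 3.46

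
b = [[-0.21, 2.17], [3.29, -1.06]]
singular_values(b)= [3.61, 1.92]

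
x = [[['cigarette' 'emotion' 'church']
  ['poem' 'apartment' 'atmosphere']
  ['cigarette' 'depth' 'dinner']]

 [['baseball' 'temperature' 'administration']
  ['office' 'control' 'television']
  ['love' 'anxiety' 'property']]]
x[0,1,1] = 'apartment'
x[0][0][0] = 'cigarette'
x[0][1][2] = 'atmosphere'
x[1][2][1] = 'anxiety'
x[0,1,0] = 'poem'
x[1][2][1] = 'anxiety'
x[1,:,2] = ['administration', 'television', 'property']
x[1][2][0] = 'love'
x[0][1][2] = 'atmosphere'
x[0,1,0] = 'poem'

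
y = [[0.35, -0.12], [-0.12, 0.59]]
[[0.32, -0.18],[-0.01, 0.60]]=y @ [[0.98,-0.18], [0.18,0.98]]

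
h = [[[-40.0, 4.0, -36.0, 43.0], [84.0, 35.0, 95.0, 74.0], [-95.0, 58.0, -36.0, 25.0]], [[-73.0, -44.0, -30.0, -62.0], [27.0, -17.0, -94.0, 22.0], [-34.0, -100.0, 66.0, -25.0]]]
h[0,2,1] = 58.0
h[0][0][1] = 4.0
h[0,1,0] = 84.0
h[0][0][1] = 4.0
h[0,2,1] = 58.0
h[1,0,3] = -62.0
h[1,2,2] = 66.0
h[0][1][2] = 95.0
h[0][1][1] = 35.0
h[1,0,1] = -44.0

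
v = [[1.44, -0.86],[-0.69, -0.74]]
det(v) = -1.66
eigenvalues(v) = [1.68, -0.98]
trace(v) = 0.70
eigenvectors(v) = [[0.96, 0.33], [-0.27, 0.94]]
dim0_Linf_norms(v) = [1.44, 0.86]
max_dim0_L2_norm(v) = 1.6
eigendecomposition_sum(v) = [[1.53, -0.54], [-0.44, 0.15]] + [[-0.09,  -0.32], [-0.25,  -0.89]]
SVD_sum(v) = [[1.52,-0.69],[-0.29,0.13]] + [[-0.08, -0.17], [-0.4, -0.87]]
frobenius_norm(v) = 1.96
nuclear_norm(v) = 2.67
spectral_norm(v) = 1.70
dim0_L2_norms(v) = [1.6, 1.13]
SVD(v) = [[-0.98, 0.19], [0.19, 0.98]] @ diag([1.697605810543341, 0.9772586720052611]) @ [[-0.91, 0.42],[-0.42, -0.91]]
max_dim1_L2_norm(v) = 1.68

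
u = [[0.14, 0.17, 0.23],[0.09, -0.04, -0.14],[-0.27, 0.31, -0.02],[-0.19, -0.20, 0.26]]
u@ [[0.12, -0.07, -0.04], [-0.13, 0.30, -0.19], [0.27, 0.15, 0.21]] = [[0.06, 0.08, 0.01], [-0.02, -0.04, -0.03], [-0.08, 0.11, -0.05], [0.07, -0.01, 0.10]]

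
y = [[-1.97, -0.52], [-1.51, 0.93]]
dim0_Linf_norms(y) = [1.97, 0.93]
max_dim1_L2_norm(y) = 2.04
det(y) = -2.62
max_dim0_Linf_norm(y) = 1.97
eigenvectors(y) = [[-0.90, 0.16], [-0.43, -0.99]]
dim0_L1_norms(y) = [3.48, 1.45]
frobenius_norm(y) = 2.70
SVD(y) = [[-0.77, -0.63],[-0.63, 0.77]] @ diag([2.4878816194670503, 1.0520195090957236]) @ [[1.00, -0.07],[0.07, 1.00]]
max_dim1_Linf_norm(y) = 1.97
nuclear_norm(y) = 3.54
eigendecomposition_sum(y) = [[-2.06, -0.34], [-0.99, -0.16]] + [[0.09, -0.18], [-0.52, 1.09]]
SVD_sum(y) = [[-1.92, 0.14], [-1.57, 0.12]] + [[-0.05, -0.66],[0.06, 0.81]]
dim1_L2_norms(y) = [2.04, 1.77]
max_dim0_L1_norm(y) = 3.48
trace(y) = -1.04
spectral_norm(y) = 2.49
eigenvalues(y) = [-2.22, 1.18]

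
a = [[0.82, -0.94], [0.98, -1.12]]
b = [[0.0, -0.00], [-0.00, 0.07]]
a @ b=[[0.00, -0.07], [0.00, -0.08]]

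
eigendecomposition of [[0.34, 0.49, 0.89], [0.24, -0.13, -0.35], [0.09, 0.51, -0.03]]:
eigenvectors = [[-0.95+0.00j, -0.63+0.00j, -0.63-0.00j], [-0.18+0.00j, (0.48+0.33j), (0.48-0.33j)], [(-0.25+0j), (0.15-0.5j), 0.15+0.50j]]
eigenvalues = [(0.67+0j), (-0.24+0.44j), (-0.24-0.44j)]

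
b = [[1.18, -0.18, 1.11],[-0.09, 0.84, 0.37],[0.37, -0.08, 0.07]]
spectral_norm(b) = 1.67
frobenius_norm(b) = 1.91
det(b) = -0.26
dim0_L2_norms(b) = [1.24, 0.86, 1.17]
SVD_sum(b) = [[1.19,  -0.13,  1.10], [0.09,  -0.01,  0.08], [0.24,  -0.03,  0.22]] + [[0.01,-0.04,-0.01], [-0.19,0.84,0.30], [0.03,-0.12,-0.04]] + [[-0.02, -0.01, 0.02], [0.01, 0.01, -0.01], [0.11, 0.06, -0.11]]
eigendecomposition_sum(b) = [[-0.04,0.00,0.15], [-0.02,0.00,0.07], [0.05,-0.01,-0.17]] + [[1.25, -0.47, 0.87], [0.01, -0.01, 0.01], [0.33, -0.12, 0.23]] + [[-0.03, 0.28, 0.1],[-0.09, 0.84, 0.29],[-0.0, 0.05, 0.02]]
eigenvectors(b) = [[0.62, 0.97, 0.32], [0.31, 0.01, 0.95], [-0.72, 0.25, 0.05]]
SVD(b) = [[-0.98, 0.04, -0.20], [-0.07, -0.99, 0.13], [-0.2, 0.14, 0.97]] @ diag([1.6653332885848438, 0.9242107321944055, 0.16792724742540294]) @ [[-0.73, 0.08, -0.68], [0.21, -0.92, -0.33], [0.65, 0.38, -0.66]]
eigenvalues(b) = [-0.21, 1.47, 0.83]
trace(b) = 2.09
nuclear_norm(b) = 2.76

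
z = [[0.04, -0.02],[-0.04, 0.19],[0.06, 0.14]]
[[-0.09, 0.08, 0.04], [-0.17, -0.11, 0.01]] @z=[[-0.0, 0.02],[-0.00, -0.02]]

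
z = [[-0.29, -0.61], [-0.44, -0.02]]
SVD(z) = [[-0.92, -0.4], [-0.4, 0.92]] @ diag([0.7188560252844165, 0.36530263469114277]) @ [[0.61, 0.79],[-0.79, 0.61]]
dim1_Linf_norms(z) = [0.61, 0.44]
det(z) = -0.26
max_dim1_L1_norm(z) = 0.9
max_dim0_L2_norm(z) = 0.61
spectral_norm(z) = 0.72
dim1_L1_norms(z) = [0.9, 0.46]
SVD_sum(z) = [[-0.4,-0.52],  [-0.18,-0.23]] + [[0.11, -0.09], [-0.26, 0.21]]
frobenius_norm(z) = 0.81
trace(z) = -0.31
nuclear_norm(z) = 1.08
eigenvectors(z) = [[-0.84, 0.67], [-0.55, -0.74]]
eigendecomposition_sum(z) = [[-0.43,-0.39], [-0.28,-0.26]] + [[0.14,-0.22], [-0.16,0.24]]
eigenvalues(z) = [-0.69, 0.38]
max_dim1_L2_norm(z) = 0.68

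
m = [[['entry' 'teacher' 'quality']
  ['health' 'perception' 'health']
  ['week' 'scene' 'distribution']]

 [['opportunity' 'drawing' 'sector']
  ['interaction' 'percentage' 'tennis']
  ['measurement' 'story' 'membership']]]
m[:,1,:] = [['health', 'perception', 'health'], ['interaction', 'percentage', 'tennis']]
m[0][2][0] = 'week'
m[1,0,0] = 'opportunity'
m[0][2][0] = 'week'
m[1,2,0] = 'measurement'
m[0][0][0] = 'entry'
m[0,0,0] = 'entry'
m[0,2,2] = 'distribution'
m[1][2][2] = 'membership'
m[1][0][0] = 'opportunity'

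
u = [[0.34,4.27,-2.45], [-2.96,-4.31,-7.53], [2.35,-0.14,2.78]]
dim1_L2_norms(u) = [4.93, 9.17, 3.64]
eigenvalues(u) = [(1.48+3.86j), (1.48-3.86j), (-4.14+0j)]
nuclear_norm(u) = 16.21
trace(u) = -1.19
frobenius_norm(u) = 11.03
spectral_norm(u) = 9.66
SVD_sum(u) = [[-0.06, -0.07, -0.14], [-3.36, -3.74, -7.63], [1.15, 1.28, 2.61]] + [[0.03, 4.41, -2.17], [-0.00, -0.49, 0.24], [-0.01, -1.20, 0.59]] + [[0.37, -0.07, -0.13], [0.41, -0.07, -0.14], [1.21, -0.22, -0.43]]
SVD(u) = [[-0.02, -0.96, -0.28], [-0.95, 0.11, -0.31], [0.32, 0.26, -0.91]] @ diag([9.662255758020294, 5.1247591609703935, 1.4275003357805771]) @ [[0.37, 0.41, 0.83], [-0.01, -0.90, 0.44], [-0.93, 0.17, 0.33]]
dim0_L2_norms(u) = [3.79, 6.07, 8.39]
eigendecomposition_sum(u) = [[0.07+2.29j, 0.83+1.07j, (-2.68+2.57j)], [-1.36+0.39j, -0.52+0.66j, (-1.94-1.21j)], [1.21-0.50j, 0.41-0.66j, (1.92+0.91j)]] + [[0.07-2.29j, 0.83-1.07j, -2.68-2.57j], [(-1.36-0.39j), -0.52-0.66j, (-1.94+1.21j)], [1.21+0.50j, (0.41+0.66j), (1.92-0.91j)]] + [[(0.2-0j), (2.61-0j), 2.90-0.00j], [-0.25+0.00j, -3.28+0.00j, -3.66+0.00j], [(-0.07+0j), -0.95+0.00j, (-1.06+0j)]]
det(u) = -70.69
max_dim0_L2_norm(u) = 8.39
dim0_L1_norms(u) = [5.65, 8.72, 12.76]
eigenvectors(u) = [[-0.77+0.00j, -0.77-0.00j, (-0.61+0j)], [(-0.11-0.46j), -0.11+0.46j, 0.76+0.00j], [0.16+0.41j, (0.16-0.41j), (0.22+0j)]]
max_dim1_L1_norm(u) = 14.8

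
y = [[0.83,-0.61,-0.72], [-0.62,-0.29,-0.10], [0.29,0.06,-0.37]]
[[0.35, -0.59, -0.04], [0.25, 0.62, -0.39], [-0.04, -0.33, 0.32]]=y @ [[-0.1, -0.84, 0.25], [-0.63, -0.39, 0.99], [-0.07, 0.18, -0.5]]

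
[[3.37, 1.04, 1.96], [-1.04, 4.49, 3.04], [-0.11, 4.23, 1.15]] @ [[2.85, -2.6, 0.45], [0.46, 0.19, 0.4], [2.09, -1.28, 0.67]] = [[14.18, -11.07, 3.25],[5.45, -0.33, 3.36],[4.04, -0.38, 2.41]]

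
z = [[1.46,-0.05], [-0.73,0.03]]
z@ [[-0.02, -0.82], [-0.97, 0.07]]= [[0.02, -1.2], [-0.01, 0.6]]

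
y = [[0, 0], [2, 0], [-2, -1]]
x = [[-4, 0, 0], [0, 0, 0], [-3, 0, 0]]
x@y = [[0, 0], [0, 0], [0, 0]]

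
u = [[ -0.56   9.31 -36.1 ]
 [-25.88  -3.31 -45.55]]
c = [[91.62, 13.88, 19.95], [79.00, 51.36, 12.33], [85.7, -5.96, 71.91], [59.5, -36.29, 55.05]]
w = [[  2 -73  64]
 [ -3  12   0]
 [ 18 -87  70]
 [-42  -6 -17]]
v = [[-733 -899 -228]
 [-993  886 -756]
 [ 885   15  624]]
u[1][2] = -45.55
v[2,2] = 624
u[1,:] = [-25.88, -3.31, -45.55]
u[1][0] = -25.88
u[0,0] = -0.56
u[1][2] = -45.55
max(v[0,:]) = -228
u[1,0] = -25.88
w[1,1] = 12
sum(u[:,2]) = -81.65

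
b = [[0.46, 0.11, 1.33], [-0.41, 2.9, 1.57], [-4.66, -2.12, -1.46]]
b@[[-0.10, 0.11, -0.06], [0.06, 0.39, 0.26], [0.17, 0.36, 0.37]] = [[0.19, 0.57, 0.49], [0.48, 1.65, 1.36], [0.09, -1.87, -0.81]]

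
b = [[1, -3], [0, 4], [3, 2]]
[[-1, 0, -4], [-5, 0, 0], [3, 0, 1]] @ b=[[-13, -5], [-5, 15], [6, -7]]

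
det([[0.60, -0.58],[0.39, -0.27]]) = 0.064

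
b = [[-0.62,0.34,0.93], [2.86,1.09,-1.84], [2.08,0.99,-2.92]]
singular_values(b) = [5.16, 1.01, 0.56]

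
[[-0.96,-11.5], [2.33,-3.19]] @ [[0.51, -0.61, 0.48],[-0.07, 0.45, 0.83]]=[[0.32, -4.59, -10.01],  [1.41, -2.86, -1.53]]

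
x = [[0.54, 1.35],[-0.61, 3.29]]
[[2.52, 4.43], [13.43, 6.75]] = x@[[-3.78, 2.10],[3.38, 2.44]]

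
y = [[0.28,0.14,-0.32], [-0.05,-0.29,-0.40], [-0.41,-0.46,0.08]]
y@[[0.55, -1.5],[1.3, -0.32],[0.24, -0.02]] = [[0.26, -0.46], [-0.5, 0.18], [-0.8, 0.76]]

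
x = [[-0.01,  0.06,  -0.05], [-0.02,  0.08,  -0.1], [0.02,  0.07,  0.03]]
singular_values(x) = [0.15, 0.08, 0.0]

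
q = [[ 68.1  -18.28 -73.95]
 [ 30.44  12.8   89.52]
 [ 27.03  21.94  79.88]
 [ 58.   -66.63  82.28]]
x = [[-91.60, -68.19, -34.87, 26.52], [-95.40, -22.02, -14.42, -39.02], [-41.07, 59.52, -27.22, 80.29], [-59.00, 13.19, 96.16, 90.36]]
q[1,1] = 12.8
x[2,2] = -27.22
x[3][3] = 90.36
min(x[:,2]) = -34.87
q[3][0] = 58.0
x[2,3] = 80.29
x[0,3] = 26.52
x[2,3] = 80.29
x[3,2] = 96.16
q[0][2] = -73.95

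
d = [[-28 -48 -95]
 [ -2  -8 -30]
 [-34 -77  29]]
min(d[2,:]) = -77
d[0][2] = -95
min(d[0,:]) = -95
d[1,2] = -30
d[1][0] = -2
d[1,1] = -8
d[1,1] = -8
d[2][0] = -34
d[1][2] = -30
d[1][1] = -8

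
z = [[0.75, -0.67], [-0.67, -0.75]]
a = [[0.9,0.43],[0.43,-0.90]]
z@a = [[0.39, 0.93], [-0.93, 0.39]]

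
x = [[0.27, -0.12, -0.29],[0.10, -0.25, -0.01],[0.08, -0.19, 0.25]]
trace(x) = 0.27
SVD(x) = [[-0.91, -0.19, -0.37], [-0.41, 0.49, 0.77], [0.04, 0.85, -0.52]] @ diag([0.44693744102360067, 0.3764792149529797, 0.08666212852026883]) @ [[-0.64, 0.46, 0.62], [0.18, -0.7, 0.7], [-0.75, -0.55, -0.36]]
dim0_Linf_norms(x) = [0.27, 0.25, 0.29]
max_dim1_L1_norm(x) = 0.68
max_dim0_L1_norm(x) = 0.56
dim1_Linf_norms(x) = [0.29, 0.25, 0.25]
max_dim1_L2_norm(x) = 0.41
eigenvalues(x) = [(-0.21+0j), (0.24+0.11j), (0.24-0.11j)]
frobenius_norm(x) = 0.59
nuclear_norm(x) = 0.91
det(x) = -0.01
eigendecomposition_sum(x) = [[(0.02-0j), (-0.11+0j), (0.01-0j)], [(0.05-0j), (-0.24+0j), (0.02-0j)], [(0.02-0j), -0.08+0.00j, 0.01-0.00j]] + [[(0.12+0.08j),(-0.01-0.15j),-0.15+0.33j], [0.03+0.01j,(-0.01-0.03j),(-0.02+0.07j)], [0.03-0.05j,(-0.06-0j),(0.12+0.07j)]] + [[0.12-0.08j, (-0.01+0.15j), (-0.15-0.33j)],[(0.03-0.01j), -0.01+0.03j, (-0.02-0.07j)],[(0.03+0.05j), -0.06+0.00j, 0.12-0.07j]]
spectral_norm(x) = 0.45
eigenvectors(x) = [[(-0.4+0j),(-0.92+0j),-0.92-0.00j], [-0.87+0.00j,-0.18+0.03j,-0.18-0.03j], [-0.29+0.00j,-0.02+0.35j,-0.02-0.35j]]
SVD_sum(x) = [[0.26, -0.19, -0.25], [0.12, -0.08, -0.11], [-0.01, 0.01, 0.01]] + [[-0.01, 0.05, -0.05], [0.03, -0.13, 0.13], [0.06, -0.22, 0.22]] + [[0.02, 0.02, 0.01], [-0.05, -0.04, -0.02], [0.03, 0.03, 0.02]]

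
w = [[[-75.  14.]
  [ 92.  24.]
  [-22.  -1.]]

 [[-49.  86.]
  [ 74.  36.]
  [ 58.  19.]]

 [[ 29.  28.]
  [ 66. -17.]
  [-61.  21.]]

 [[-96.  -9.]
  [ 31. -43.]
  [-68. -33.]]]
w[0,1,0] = 92.0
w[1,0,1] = 86.0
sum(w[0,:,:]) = 32.0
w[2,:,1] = [28.0, -17.0, 21.0]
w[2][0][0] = 29.0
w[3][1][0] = 31.0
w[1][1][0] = 74.0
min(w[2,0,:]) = 28.0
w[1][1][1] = 36.0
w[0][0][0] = -75.0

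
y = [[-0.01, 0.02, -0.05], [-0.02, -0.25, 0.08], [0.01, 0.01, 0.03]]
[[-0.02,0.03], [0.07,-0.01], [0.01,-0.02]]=y @[[-0.03, -0.03],[-0.12, -0.16],[0.45, -0.66]]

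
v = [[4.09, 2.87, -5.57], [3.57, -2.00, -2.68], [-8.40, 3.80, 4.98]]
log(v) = [[2.01+1.48j,-1.73+0.05j,(-1.19+1.44j)], [0.38-0.80j,(0.4+3.17j),(-0.57+0.69j)], [(-0.49+1.73j),-1.91-0.06j,(1.08+1.63j)]]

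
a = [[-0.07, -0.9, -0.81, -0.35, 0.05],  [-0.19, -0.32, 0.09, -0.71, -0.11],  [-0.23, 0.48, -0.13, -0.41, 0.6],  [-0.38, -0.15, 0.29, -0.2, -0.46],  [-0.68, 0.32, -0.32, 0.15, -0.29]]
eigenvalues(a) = [(-1.11+0j), (-0.3+0.71j), (-0.3-0.71j), (0.35+0.06j), (0.35-0.06j)]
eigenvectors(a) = [[-0.62+0.00j, (-0.09-0.4j), -0.09+0.40j, 0.66+0.00j, 0.66-0.00j], [(-0.6+0j), -0.29+0.16j, -0.29-0.16j, 0.19-0.05j, 0.19+0.05j], [0.06+0.00j, -0.05-0.36j, (-0.05+0.36j), -0.43+0.00j, -0.43-0.00j], [(-0.47+0j), 0.08+0.34j, 0.08-0.34j, -0.34+0.03j, -0.34-0.03j], [-0.17+0.00j, (0.69+0j), 0.69-0.00j, (-0.47+0.02j), -0.47-0.02j]]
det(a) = -0.08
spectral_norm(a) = 1.35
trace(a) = -1.01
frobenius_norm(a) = 2.09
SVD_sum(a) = [[-0.09, -0.93, -0.58, -0.52, -0.08],[-0.04, -0.40, -0.25, -0.23, -0.03],[0.01, 0.12, 0.07, 0.06, 0.01],[-0.01, -0.09, -0.06, -0.05, -0.01],[0.01, 0.07, 0.04, 0.04, 0.01]] + [[0.10, -0.03, -0.01, 0.03, 0.06], [-0.25, 0.07, 0.02, -0.07, -0.15], [-0.08, 0.02, 0.01, -0.02, -0.05], [-0.46, 0.12, 0.03, -0.13, -0.26], [-0.58, 0.16, 0.04, -0.17, -0.33]] + [[-0.02, 0.05, -0.04, -0.05, 0.08], [-0.02, 0.04, -0.03, -0.04, 0.06], [-0.17, 0.36, -0.32, -0.36, 0.62], [0.06, -0.14, 0.12, 0.14, -0.23], [-0.02, 0.05, -0.04, -0.05, 0.08]] + [[-0.05,0.02,-0.19,0.18,-0.02], [0.10,-0.04,0.37,-0.36,0.03], [0.03,-0.01,0.1,-0.10,0.01], [0.05,-0.02,0.18,-0.17,0.02], [-0.09,0.04,-0.35,0.34,-0.03]] + [[-0.01, -0.01, 0.01, 0.01, 0.01], [0.02, 0.02, -0.02, -0.02, -0.02], [-0.01, -0.01, 0.01, 0.01, 0.01], [-0.03, -0.02, 0.02, 0.02, 0.03], [0.01, 0.01, -0.01, -0.01, -0.01]]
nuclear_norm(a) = 4.18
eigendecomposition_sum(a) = [[(-0.38-0j),(-0.35+0j),(-0.19+0j),-0.48-0.00j,(-0.15-0j)], [(-0.37-0j),-0.34+0.00j,(-0.19+0j),(-0.47-0j),-0.15-0.00j], [(0.04+0j),0.03-0.00j,(0.02-0j),0.05+0.00j,0.01+0.00j], [(-0.29-0j),(-0.26+0j),-0.14+0.00j,(-0.36-0j),(-0.12-0j)], [-0.11-0.00j,(-0.1+0j),(-0.05+0j),(-0.13-0j),(-0.04-0j)]] + [[(-0.01+0.12j), (0.03-0.04j), (-0.17+0.18j), (-0.13-0.11j), (0.24+0.06j)], [(0.09-0.02j), -0.03-0.01j, 0.18+0.09j, (-0.06+0.12j), (-0-0.2j)], [(-0.02+0.1j), (0.03-0.03j), (-0.16+0.14j), -0.10-0.11j, (0.2+0.08j)], [(0.01-0.1j), (-0.02+0.03j), (0.15-0.16j), 0.11+0.10j, -0.21-0.05j], [-0.19-0.07j, 0.05+0.06j, (-0.23-0.35j), (0.23-0.17j), (-0.19+0.37j)]] + [[-0.01-0.12j, (0.03+0.04j), (-0.17-0.18j), -0.13+0.11j, (0.24-0.06j)], [(0.09+0.02j), (-0.03+0.01j), 0.18-0.09j, (-0.06-0.12j), (-0+0.2j)], [(-0.02-0.1j), (0.03+0.03j), -0.16-0.14j, (-0.1+0.11j), 0.20-0.08j], [0.01+0.10j, (-0.02-0.03j), 0.15+0.16j, 0.11-0.10j, (-0.21+0.05j)], [(-0.19+0.07j), 0.05-0.06j, -0.23+0.35j, 0.23+0.17j, -0.19-0.37j]] + [[(0.17-0.65j), -0.30+1.61j, (-0.14+0j), (0.19-1.49j), (-0.14+0.77j)], [(-0-0.2j), (0.04+0.49j), -0.04+0.01j, -0.06-0.44j, (0.02+0.23j)], [(-0.11+0.43j), 0.20-1.05j, 0.09-0.00j, (-0.13+0.98j), 0.09-0.50j], [(-0.06+0.34j), (0.08-0.84j), 0.07-0.01j, -0.03+0.78j, 0.03-0.40j], [-0.10+0.47j, (0.16-1.16j), (0.1-0.01j), -0.09+1.08j, 0.07-0.55j]] + [[0.17+0.65j,-0.30-1.61j,-0.14-0.00j,0.19+1.49j,(-0.14-0.77j)], [(-0+0.2j),(0.04-0.49j),(-0.04-0.01j),-0.06+0.44j,(0.02-0.23j)], [(-0.11-0.43j),(0.2+1.05j),(0.09+0j),-0.13-0.98j,0.09+0.50j], [(-0.06-0.34j),0.08+0.84j,(0.07+0.01j),(-0.03-0.78j),0.03+0.40j], [-0.10-0.47j,0.16+1.16j,(0.1+0.01j),-0.09-1.08j,0.07+0.55j]]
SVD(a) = [[-0.91, -0.13, 0.12, -0.33, 0.20], [-0.39, 0.32, 0.09, 0.64, -0.57], [0.11, 0.11, 0.92, 0.17, 0.32], [-0.09, 0.58, -0.35, 0.31, 0.67], [0.06, 0.73, 0.12, -0.6, -0.29]] @ diag([1.347970868993434, 0.9690076775357647, 0.958146321848839, 0.8266691443165748, 0.07792566319434077]) @ [[0.08,0.76,0.47,0.43,0.07], [-0.82,0.22,0.05,-0.24,-0.47], [-0.19,0.41,-0.36,-0.41,0.70], [0.19,-0.08,0.70,-0.68,0.06], [-0.5,-0.44,0.39,0.36,0.53]]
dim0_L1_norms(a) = [1.55, 2.17, 1.64, 1.82, 1.51]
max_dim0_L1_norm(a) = 2.17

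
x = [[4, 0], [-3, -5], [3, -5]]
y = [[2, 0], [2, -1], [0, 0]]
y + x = [[6, 0], [-1, -6], [3, -5]]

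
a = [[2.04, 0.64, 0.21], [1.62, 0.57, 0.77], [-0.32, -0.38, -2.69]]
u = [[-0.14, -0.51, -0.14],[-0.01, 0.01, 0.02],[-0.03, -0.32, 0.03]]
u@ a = [[-1.07, -0.33, -0.05],[-0.01, -0.01, -0.05],[-0.59, -0.21, -0.33]]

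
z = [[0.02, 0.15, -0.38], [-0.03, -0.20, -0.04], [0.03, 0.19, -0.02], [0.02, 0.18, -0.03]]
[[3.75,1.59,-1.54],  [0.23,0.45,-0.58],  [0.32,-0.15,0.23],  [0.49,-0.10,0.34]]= z@[[-10.3, 1.52, -21.45], [2.29, -1.53, 5.11], [-9.5, -4.71, 4.94]]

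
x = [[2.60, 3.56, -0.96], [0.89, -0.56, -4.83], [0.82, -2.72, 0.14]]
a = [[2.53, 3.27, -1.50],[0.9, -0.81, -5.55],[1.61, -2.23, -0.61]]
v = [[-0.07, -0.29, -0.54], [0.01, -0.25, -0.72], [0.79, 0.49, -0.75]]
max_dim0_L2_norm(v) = 1.17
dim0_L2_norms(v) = [0.79, 0.62, 1.17]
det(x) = -47.02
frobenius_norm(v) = 1.55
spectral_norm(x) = 5.32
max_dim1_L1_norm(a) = 7.3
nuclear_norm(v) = 2.14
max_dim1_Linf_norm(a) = 5.55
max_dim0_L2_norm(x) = 4.93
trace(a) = 1.11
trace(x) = 2.18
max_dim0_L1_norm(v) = 2.01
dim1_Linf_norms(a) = [3.27, 5.55, 2.23]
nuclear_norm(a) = 12.49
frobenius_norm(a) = 7.72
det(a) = -56.43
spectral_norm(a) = 6.08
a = x + v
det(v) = 0.02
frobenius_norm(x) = 7.27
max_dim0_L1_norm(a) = 7.66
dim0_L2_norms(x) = [2.87, 4.52, 4.93]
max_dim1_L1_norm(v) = 2.03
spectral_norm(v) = 1.31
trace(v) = -1.07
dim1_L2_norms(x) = [4.51, 4.94, 2.84]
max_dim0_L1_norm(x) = 6.84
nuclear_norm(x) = 11.82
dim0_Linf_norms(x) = [2.6, 3.56, 4.83]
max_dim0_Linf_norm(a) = 5.55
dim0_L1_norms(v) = [0.87, 1.03, 2.01]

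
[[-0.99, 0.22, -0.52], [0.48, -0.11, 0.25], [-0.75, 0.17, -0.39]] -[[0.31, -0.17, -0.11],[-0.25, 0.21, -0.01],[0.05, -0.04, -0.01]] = [[-1.3, 0.39, -0.41], [0.73, -0.32, 0.26], [-0.80, 0.21, -0.38]]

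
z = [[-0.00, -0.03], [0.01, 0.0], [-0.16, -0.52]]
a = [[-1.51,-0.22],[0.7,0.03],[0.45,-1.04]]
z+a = [[-1.51, -0.25],[0.71, 0.03],[0.29, -1.56]]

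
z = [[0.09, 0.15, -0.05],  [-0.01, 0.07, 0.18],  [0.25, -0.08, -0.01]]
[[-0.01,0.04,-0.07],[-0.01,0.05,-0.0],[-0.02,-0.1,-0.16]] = z @[[-0.09, -0.24, -0.67], [-0.05, 0.44, -0.06], [-0.06, 0.11, -0.04]]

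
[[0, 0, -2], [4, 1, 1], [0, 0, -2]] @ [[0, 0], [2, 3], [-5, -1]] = [[10, 2], [-3, 2], [10, 2]]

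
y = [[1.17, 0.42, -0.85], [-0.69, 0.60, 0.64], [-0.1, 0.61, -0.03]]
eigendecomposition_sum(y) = [[0.69, 0.01, -0.46], [-1.63, -0.03, 1.09], [-0.85, -0.02, 0.57]] + [[0.45, 0.31, -0.23], [0.96, 0.66, -0.5], [0.7, 0.48, -0.37]] + [[0.04,0.1,-0.16], [-0.01,-0.03,0.05], [0.05,0.14,-0.23]]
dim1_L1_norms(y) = [2.44, 1.93, 0.74]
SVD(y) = [[-0.84,0.44,0.32],[0.54,0.63,0.55],[0.03,0.64,-0.77]] @ diag([1.7239190367033108, 0.9533067140477729, 0.1257356904119306]) @ [[-0.79,-0.0,0.61], [0.01,1.0,0.02], [0.61,-0.02,0.79]]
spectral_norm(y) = 1.72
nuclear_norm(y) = 2.80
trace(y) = 1.74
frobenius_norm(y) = 1.97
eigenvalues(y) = [1.22, 0.74, -0.23]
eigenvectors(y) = [[-0.35, 0.35, 0.55], [0.83, 0.76, -0.17], [0.43, 0.55, 0.82]]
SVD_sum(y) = [[1.14, 0.01, -0.89], [-0.74, -0.00, 0.58], [-0.05, -0.00, 0.04]] + [[0.0,0.42,0.01], [0.01,0.6,0.01], [0.01,0.61,0.01]] + [[0.03, -0.0, 0.03], [0.04, -0.0, 0.05], [-0.06, 0.00, -0.08]]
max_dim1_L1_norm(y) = 2.44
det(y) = -0.21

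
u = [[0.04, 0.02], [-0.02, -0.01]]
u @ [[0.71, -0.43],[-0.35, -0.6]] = [[0.02, -0.03], [-0.01, 0.01]]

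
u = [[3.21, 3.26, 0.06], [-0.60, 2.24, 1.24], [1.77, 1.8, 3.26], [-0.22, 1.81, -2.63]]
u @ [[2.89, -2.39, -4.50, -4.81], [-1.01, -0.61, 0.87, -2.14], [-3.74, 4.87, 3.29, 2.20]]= [[5.76, -9.37, -11.41, -22.28], [-8.63, 6.11, 8.73, 0.82], [-8.9, 10.55, 4.33, -5.19], [7.37, -13.39, -6.09, -8.6]]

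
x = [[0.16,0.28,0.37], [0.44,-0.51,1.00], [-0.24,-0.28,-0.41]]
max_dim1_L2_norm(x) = 1.21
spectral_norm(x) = 1.29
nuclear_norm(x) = 1.91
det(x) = -0.03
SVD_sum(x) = [[0.13, -0.08, 0.28], [0.48, -0.29, 1.04], [-0.16, 0.10, -0.34]] + [[0.06, 0.36, 0.07], [-0.03, -0.22, -0.05], [-0.06, -0.38, -0.08]] + [[-0.03, 0.0, 0.01], [-0.00, 0.0, 0.0], [-0.02, 0.0, 0.01]]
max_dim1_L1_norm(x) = 1.95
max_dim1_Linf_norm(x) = 1.0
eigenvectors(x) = [[(0.85+0j), -0.19-0.50j, -0.19+0.50j], [-0.26+0.00j, 0.67+0.00j, 0.67-0.00j], [(-0.47+0j), (0.22+0.46j), (0.22-0.46j)]]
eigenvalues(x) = [(-0.13+0j), (-0.32+0.36j), (-0.32-0.36j)]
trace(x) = -0.76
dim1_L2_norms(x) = [0.49, 1.21, 0.55]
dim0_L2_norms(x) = [0.53, 0.65, 1.14]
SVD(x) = [[-0.25, 0.63, 0.73], [-0.92, -0.39, 0.02], [0.3, -0.67, 0.68]] @ diag([1.287489678262328, 0.582704579824856, 0.03906022297817411]) @ [[-0.4,0.24,-0.88], [0.15,0.97,0.20], [-0.90,0.05,0.43]]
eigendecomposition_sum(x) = [[(-0.31-0j),(0.02-0j),-0.34-0.00j], [0.09+0.00j,(-0.01+0j),(0.1+0j)], [(0.17+0j),-0.01+0.00j,0.19+0.00j]] + [[0.24-0.24j,(0.13+0.16j),0.35-0.52j], [(0.17+0.38j),(-0.25+0.08j),0.45+0.65j], [-0.21+0.24j,-0.13-0.15j,-0.30+0.51j]] + [[0.24+0.24j,0.13-0.16j,0.35+0.52j], [0.17-0.38j,-0.25-0.08j,0.45-0.65j], [-0.21-0.24j,-0.13+0.15j,(-0.3-0.51j)]]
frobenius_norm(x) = 1.41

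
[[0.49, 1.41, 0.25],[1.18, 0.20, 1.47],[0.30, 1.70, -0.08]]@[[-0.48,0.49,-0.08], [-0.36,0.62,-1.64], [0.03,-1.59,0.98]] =[[-0.74, 0.72, -2.11], [-0.59, -1.64, 1.02], [-0.76, 1.33, -2.89]]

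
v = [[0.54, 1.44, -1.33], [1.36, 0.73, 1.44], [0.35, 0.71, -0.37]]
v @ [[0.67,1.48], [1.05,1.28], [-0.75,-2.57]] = [[2.87, 6.06], [0.60, -0.75], [1.26, 2.38]]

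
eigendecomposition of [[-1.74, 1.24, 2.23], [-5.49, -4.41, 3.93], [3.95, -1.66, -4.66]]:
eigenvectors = [[-0.69+0.00j, (0.03-0.23j), (0.03+0.23j)], [0.26+0.00j, (0.86+0j), 0.86-0.00j], [(-0.68+0j), (-0.17+0.42j), -0.17-0.42j]]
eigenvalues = [(-0.01+0j), (-5.4+3.4j), (-5.4-3.4j)]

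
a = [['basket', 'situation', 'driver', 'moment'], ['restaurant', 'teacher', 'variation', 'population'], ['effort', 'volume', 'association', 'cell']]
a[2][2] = 'association'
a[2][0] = 'effort'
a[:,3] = ['moment', 'population', 'cell']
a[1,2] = 'variation'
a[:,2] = ['driver', 'variation', 'association']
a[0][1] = 'situation'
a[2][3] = 'cell'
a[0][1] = 'situation'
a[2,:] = ['effort', 'volume', 'association', 'cell']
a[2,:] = ['effort', 'volume', 'association', 'cell']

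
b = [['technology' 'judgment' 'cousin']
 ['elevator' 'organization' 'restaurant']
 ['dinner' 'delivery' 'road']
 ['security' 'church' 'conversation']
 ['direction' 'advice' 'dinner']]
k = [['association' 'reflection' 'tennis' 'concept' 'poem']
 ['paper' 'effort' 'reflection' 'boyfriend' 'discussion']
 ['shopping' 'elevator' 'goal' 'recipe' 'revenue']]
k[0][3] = 'concept'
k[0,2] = 'tennis'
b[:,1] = ['judgment', 'organization', 'delivery', 'church', 'advice']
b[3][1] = 'church'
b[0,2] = 'cousin'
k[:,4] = ['poem', 'discussion', 'revenue']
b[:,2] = ['cousin', 'restaurant', 'road', 'conversation', 'dinner']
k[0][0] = 'association'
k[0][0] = 'association'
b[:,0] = ['technology', 'elevator', 'dinner', 'security', 'direction']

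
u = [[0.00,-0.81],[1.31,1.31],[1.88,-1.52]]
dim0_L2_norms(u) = [2.29, 2.16]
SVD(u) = [[-0.20, 0.33], [-0.09, -0.94], [-0.98, 0.02]] @ diag([2.4784746250511387, 1.946859916115594]) @ [[-0.79, 0.62], [-0.62, -0.79]]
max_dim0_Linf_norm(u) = 1.88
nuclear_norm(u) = 4.43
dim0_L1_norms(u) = [3.19, 3.64]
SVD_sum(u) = [[0.39, -0.31], [0.18, -0.14], [1.9, -1.49]] + [[-0.39, -0.5],[1.13, 1.45],[-0.02, -0.03]]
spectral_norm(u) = 2.48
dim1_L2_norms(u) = [0.81, 1.85, 2.42]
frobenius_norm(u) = 3.15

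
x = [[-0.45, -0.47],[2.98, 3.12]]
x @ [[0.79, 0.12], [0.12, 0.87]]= [[-0.41, -0.46],[2.73, 3.07]]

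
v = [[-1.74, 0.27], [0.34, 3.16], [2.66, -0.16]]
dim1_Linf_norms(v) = [1.74, 3.16, 2.66]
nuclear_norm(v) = 6.37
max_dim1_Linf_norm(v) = 3.16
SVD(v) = [[-0.40, -0.38], [0.65, -0.76], [0.65, 0.52]] @ diag([3.2160070277613815, 3.155978263136393]) @ [[0.82, 0.57],[0.57, -0.82]]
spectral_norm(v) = 3.22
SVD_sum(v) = [[-1.05, -0.73], [1.71, 1.18], [1.72, 1.19]] + [[-0.69, 1.00], [-1.37, 1.98], [0.94, -1.35]]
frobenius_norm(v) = 4.51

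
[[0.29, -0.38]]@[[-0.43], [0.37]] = [[-0.27]]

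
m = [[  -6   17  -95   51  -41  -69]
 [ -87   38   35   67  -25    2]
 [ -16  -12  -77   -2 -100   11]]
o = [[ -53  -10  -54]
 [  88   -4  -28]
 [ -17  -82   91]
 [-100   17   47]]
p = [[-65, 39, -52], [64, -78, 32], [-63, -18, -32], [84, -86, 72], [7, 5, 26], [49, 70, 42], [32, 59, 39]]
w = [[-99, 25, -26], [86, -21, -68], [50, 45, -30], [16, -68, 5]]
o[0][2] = -54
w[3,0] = 16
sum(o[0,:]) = -117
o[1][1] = -4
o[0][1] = -10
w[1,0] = 86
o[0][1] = -10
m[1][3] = 67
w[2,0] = 50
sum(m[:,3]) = 116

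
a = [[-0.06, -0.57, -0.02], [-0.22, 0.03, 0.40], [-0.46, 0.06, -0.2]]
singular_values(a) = [0.57, 0.51, 0.45]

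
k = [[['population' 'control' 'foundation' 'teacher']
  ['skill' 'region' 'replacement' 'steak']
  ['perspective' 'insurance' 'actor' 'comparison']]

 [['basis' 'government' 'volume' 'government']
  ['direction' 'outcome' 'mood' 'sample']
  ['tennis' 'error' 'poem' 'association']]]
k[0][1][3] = 'steak'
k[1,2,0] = 'tennis'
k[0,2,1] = 'insurance'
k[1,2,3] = 'association'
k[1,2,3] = 'association'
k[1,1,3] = 'sample'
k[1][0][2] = 'volume'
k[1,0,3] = 'government'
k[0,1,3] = 'steak'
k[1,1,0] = 'direction'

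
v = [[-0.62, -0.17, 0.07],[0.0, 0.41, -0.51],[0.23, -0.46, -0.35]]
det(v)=0.248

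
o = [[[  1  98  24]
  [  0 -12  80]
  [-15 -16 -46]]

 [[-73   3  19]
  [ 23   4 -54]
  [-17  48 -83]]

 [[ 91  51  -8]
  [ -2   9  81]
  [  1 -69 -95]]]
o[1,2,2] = -83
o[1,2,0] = -17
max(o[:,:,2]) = 81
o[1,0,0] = -73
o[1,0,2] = 19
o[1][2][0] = -17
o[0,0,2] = 24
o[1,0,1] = 3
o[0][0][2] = 24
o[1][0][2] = 19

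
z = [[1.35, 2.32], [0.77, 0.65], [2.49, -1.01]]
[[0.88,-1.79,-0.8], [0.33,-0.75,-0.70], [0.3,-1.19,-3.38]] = z @ [[0.22,-0.64,-1.21],[0.25,-0.4,0.36]]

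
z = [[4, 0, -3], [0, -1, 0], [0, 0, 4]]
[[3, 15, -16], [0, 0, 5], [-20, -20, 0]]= z @ [[-3, 0, -4], [0, 0, -5], [-5, -5, 0]]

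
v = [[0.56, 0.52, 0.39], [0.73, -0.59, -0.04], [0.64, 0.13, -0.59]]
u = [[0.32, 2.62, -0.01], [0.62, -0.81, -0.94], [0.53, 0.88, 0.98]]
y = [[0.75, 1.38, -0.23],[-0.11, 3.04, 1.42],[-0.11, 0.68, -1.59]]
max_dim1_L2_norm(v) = 0.94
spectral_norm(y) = 3.56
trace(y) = 2.20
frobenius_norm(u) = 3.30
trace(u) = 0.49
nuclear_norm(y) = 6.18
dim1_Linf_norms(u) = [2.62, 0.94, 0.98]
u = v @ y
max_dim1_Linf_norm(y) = 3.04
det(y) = -4.87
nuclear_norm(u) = 4.99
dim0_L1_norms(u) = [1.47, 4.31, 1.93]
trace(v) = -0.62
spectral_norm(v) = 1.15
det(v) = 0.59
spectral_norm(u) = 2.96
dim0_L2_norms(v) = [1.12, 0.8, 0.71]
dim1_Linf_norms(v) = [0.56, 0.73, 0.64]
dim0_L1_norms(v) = [1.93, 1.24, 1.02]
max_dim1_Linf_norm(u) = 2.62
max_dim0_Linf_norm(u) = 2.62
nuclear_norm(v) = 2.60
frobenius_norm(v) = 1.55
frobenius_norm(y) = 4.10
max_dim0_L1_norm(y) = 5.1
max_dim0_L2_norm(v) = 1.12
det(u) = -2.90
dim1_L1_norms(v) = [1.47, 1.36, 1.36]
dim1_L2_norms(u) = [2.64, 1.39, 1.42]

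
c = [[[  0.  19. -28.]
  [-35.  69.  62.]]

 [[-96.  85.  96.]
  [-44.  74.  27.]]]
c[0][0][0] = 0.0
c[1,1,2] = 27.0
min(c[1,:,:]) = -96.0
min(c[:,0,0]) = -96.0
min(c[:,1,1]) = 69.0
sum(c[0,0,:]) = -9.0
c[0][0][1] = 19.0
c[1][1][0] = -44.0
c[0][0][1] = 19.0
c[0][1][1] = 69.0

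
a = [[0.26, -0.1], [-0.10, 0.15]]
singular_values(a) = [0.32, 0.09]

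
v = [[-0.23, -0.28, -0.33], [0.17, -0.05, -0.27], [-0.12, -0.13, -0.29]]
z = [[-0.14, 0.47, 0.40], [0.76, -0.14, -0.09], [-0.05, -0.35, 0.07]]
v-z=[[-0.09,-0.75,-0.73],[-0.59,0.09,-0.18],[-0.07,0.22,-0.36]]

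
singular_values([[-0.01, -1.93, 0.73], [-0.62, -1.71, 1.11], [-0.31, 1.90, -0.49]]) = [3.48, 0.81, 0.01]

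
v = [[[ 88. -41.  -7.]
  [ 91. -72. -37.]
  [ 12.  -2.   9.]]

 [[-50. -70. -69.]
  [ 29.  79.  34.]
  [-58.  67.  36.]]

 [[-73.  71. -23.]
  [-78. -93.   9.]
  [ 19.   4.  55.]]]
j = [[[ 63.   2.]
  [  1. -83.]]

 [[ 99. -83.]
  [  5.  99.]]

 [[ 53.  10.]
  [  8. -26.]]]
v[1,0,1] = -70.0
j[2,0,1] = 10.0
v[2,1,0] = -78.0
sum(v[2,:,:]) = -109.0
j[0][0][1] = 2.0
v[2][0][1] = 71.0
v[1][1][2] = 34.0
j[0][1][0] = 1.0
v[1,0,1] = -70.0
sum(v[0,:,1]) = -115.0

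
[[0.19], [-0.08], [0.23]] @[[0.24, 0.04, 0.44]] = [[0.05, 0.01, 0.08], [-0.02, -0.00, -0.04], [0.06, 0.01, 0.1]]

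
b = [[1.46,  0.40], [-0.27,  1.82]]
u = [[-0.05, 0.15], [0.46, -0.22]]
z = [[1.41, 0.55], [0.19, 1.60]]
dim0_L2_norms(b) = [1.48, 1.86]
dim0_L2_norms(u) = [0.46, 0.27]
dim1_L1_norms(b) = [1.86, 2.09]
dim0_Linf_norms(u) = [0.46, 0.22]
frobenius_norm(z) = 2.21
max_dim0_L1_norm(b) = 2.22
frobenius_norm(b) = 2.38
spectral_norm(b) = 1.87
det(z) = 2.15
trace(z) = 3.01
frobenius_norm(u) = 0.53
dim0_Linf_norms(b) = [1.46, 1.82]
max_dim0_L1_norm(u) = 0.51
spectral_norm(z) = 1.90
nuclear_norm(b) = 3.35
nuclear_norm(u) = 0.63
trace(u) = -0.27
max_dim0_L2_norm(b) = 1.86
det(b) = 2.77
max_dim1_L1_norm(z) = 1.96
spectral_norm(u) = 0.52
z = u + b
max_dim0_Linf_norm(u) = 0.46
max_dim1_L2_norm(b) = 1.84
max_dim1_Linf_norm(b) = 1.82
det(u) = -0.06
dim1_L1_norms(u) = [0.2, 0.68]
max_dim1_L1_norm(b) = 2.09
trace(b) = 3.28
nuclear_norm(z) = 3.03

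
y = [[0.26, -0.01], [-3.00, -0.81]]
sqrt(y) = [[0.52+0.02j, -0.00+0.01j], [-1.43+2.44j, (0.01+0.89j)]]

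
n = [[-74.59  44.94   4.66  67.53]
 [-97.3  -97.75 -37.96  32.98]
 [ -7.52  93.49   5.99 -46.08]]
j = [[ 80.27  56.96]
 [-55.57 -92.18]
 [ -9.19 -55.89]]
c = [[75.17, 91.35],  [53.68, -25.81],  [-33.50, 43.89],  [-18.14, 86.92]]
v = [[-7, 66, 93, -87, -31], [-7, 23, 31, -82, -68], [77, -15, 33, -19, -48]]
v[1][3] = -82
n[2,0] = -7.52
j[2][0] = -9.19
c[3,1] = 86.92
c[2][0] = -33.5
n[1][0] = -97.3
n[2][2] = 5.99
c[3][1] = 86.92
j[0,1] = 56.96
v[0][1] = 66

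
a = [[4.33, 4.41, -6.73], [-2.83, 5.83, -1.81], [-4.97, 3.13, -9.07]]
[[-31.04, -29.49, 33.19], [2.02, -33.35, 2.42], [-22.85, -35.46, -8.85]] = a @ [[-1.91, 0.84, 4.35], [0.59, -4.75, 2.34], [3.77, 1.81, -0.6]]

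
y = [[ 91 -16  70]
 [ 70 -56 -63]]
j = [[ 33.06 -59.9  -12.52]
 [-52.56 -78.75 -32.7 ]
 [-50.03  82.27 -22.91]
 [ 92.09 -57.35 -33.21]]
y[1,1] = -56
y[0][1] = -16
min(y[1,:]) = -63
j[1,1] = -78.75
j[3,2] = -33.21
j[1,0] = -52.56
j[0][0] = 33.06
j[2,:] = [-50.03, 82.27, -22.91]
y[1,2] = -63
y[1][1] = -56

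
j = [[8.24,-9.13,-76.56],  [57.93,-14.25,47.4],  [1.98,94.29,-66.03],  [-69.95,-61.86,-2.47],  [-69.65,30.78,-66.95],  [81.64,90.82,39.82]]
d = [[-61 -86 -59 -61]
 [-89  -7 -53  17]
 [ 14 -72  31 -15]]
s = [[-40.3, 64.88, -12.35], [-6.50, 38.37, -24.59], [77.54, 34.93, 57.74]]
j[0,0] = 8.24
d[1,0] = -89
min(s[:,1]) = 34.93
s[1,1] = 38.37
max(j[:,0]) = 81.64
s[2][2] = 57.74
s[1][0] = -6.5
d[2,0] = 14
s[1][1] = 38.37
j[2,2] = -66.03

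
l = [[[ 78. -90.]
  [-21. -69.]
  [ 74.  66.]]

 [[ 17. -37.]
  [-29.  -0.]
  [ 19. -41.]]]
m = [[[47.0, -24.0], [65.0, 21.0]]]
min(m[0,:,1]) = -24.0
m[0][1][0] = 65.0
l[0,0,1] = -90.0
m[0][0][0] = 47.0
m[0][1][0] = 65.0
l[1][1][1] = -0.0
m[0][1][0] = 65.0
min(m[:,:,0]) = 47.0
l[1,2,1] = -41.0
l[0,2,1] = 66.0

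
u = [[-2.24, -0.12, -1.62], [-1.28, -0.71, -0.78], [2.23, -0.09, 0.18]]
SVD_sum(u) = [[-2.45,-0.24,-1.15], [-1.39,-0.14,-0.66], [1.87,0.18,0.88]] + [[0.18,-0.16,-0.35], [0.16,-0.14,-0.30], [0.35,-0.32,-0.68]] + [[0.03, 0.28, -0.12],[-0.04, -0.43, 0.18],[0.0, 0.05, -0.02]]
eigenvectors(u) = [[(0.4-0.44j), 0.40+0.44j, 0.11+0.00j], [0.38-0.12j, (0.38+0.12j), 0.98+0.00j], [(-0.7+0j), (-0.7-0j), -0.18+0.00j]]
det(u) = -2.13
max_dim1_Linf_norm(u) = 2.24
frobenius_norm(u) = 3.93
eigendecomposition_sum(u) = [[-1.13+0.27j, -0.02-0.15j, -0.79-0.64j],[-0.75-0.24j, (0.04-0.09j), (-0.23-0.64j)],[(1.13+0.78j), (-0.12+0.13j), (0.06+1.21j)]] + [[(-1.13-0.27j), -0.02+0.15j, (-0.79+0.64j)],[-0.75+0.24j, 0.04+0.09j, (-0.23+0.64j)],[(1.13-0.78j), -0.12-0.13j, (0.06-1.21j)]] + [[0.02-0.00j, -0.09-0.00j, (-0.04-0j)], [(0.21-0j), (-0.79-0j), (-0.31-0j)], [-0.04+0.00j, (0.14+0j), (0.06+0j)]]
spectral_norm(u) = 3.75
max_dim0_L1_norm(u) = 5.75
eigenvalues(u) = [(-1.03+1.39j), (-1.03-1.39j), (-0.71+0j)]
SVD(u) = [[-0.72,-0.42,0.55], [-0.41,-0.37,-0.83], [0.55,-0.83,0.09]] @ diag([3.7540159786137814, 1.0051498653424293, 0.5636823400768497]) @ [[0.90,0.09,0.42], [-0.42,0.39,0.82], [0.09,0.92,-0.38]]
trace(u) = -2.77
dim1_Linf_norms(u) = [2.24, 1.28, 2.23]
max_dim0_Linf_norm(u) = 2.24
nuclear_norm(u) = 5.32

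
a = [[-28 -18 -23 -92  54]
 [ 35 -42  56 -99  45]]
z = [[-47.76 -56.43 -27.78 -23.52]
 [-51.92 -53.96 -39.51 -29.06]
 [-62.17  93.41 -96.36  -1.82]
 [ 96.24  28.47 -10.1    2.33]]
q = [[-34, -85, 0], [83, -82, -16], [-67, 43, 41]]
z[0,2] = -27.78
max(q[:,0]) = 83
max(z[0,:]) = -23.52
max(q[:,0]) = 83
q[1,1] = -82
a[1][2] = 56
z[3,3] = 2.33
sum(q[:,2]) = 25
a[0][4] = 54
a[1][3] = -99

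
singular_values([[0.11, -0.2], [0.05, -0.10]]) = [0.25, 0.0]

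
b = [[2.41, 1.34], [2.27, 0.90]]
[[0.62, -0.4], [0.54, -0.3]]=b @ [[0.19, -0.04], [0.12, -0.23]]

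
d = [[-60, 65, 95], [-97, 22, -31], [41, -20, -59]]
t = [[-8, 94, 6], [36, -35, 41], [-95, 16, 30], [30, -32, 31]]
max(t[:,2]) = 41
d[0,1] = 65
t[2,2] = 30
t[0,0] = -8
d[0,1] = 65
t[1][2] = 41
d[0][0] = -60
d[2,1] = -20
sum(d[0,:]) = 100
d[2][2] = -59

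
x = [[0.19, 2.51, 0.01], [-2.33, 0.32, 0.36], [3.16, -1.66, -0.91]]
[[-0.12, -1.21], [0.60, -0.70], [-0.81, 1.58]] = x @ [[-0.25, 0.23], [-0.03, -0.50], [0.08, -0.02]]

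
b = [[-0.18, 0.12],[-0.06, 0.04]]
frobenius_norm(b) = 0.23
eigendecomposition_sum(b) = [[-0.18,0.12],[-0.06,0.04]] + [[-0.0,  0.00], [-0.0,  0.0]]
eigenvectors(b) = [[-0.95,-0.55], [-0.32,-0.83]]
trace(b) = -0.14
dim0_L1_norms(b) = [0.24, 0.16]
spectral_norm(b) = 0.23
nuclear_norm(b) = 0.23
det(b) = -0.00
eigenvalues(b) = [-0.14, 0.0]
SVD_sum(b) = [[-0.18, 0.12], [-0.06, 0.04]] + [[-0.00, -0.0],[0.0, 0.00]]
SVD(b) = [[-0.95,-0.32], [-0.32,0.95]] @ diag([0.22803508501982758, 3.0786949371252222e-18]) @ [[0.83, -0.55], [0.55, 0.83]]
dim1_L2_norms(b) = [0.22, 0.07]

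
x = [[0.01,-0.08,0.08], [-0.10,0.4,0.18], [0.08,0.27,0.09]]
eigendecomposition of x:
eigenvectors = [[-0.63, -0.71, -0.05],[-0.36, 0.17, 0.85],[0.69, -0.68, 0.53]]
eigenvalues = [-0.12, 0.11, 0.52]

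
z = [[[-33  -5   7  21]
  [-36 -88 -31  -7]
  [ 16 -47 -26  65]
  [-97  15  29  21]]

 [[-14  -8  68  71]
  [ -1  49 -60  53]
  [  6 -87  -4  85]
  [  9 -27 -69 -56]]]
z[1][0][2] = 68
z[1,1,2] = -60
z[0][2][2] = -26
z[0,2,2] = -26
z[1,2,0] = 6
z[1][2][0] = 6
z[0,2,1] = -47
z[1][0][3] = 71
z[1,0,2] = 68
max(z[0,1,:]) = -7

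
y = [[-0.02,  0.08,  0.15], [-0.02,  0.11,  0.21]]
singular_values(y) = [0.29, 0.0]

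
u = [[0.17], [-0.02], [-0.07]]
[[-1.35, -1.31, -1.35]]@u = [[-0.11]]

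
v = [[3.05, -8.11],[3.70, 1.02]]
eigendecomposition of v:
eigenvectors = [[(0.83+0j), 0.83-0.00j], [0.10-0.55j, (0.1+0.55j)]]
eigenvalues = [(2.04+5.38j), (2.04-5.38j)]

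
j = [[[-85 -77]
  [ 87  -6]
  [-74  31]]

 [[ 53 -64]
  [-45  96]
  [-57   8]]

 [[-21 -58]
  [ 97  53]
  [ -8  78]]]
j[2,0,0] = -21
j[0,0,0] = -85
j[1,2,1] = 8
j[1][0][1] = -64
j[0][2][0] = -74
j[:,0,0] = [-85, 53, -21]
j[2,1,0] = 97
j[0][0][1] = -77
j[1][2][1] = 8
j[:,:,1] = [[-77, -6, 31], [-64, 96, 8], [-58, 53, 78]]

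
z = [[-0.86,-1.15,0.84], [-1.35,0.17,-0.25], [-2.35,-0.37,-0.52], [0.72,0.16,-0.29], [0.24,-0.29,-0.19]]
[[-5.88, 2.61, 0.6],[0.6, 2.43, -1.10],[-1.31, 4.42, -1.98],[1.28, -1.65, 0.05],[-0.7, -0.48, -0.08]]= z @ [[0.32,  -1.96,  0.58], [3.72,  -0.36,  -0.06], [-1.58,  0.61,  1.23]]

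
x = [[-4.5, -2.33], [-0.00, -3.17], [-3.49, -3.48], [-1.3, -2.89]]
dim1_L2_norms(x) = [5.07, 3.17, 4.93, 3.17]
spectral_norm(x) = 7.84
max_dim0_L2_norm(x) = 6.0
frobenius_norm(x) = 8.37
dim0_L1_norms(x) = [9.29, 11.87]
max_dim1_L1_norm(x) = 6.97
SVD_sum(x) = [[-3.34, -3.45], [-1.58, -1.64], [-3.42, -3.54], [-2.07, -2.14]] + [[-1.16, 1.12], [1.58, -1.53], [-0.07, 0.06], [0.77, -0.75]]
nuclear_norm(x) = 10.78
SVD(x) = [[-0.61, 0.55], [-0.29, -0.75], [-0.63, 0.03], [-0.38, -0.37]] @ diag([7.837926390577771, 2.9372282675822974]) @ [[0.69,0.72], [-0.72,0.69]]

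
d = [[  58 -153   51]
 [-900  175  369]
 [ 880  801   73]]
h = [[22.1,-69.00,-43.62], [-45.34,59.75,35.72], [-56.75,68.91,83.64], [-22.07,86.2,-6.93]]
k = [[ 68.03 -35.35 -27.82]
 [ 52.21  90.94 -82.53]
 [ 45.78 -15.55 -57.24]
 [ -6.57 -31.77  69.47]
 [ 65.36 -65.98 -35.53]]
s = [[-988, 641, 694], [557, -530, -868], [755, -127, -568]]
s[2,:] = [755, -127, -568]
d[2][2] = 73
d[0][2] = 51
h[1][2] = 35.72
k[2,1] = -15.55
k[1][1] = 90.94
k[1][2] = -82.53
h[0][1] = -69.0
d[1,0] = -900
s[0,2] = 694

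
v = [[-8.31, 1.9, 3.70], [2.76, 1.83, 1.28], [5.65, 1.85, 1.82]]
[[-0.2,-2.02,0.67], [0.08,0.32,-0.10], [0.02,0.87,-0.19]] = v@[[-0.0, 0.2, -0.05], [0.13, -0.09, -0.04], [-0.12, -0.05, 0.09]]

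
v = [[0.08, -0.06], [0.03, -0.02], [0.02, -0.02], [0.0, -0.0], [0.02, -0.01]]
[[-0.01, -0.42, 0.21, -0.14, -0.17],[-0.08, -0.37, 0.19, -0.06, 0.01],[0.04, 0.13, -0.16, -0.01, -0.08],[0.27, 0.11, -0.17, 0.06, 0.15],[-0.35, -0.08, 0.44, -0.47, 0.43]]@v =[[-0.01,0.01],[-0.01,0.01],[0.00,-0.00],[0.02,-0.02],[-0.01,0.01]]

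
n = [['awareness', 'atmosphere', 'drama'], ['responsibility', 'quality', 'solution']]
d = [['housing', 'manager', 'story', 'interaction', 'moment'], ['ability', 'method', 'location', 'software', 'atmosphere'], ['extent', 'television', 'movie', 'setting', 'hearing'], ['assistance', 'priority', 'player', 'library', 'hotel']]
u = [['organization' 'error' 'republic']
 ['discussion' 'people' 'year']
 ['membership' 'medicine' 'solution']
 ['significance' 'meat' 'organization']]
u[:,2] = ['republic', 'year', 'solution', 'organization']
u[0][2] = 'republic'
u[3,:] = ['significance', 'meat', 'organization']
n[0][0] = 'awareness'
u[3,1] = 'meat'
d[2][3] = 'setting'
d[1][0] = 'ability'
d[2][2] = 'movie'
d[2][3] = 'setting'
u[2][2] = 'solution'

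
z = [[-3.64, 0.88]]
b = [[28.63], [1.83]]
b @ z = [[-104.21, 25.19], [-6.66, 1.61]]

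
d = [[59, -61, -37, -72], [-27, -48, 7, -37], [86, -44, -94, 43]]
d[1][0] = -27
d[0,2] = -37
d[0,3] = -72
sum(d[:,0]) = 118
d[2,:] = [86, -44, -94, 43]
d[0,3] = -72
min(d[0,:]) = -72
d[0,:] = [59, -61, -37, -72]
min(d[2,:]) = -94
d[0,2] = -37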